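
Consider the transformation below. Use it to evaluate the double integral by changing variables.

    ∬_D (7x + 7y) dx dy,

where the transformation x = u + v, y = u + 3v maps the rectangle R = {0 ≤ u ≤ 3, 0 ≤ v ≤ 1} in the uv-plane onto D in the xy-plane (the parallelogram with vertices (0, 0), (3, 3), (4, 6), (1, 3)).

Compute the Jacobian determinant of (x, y) with respect to (u, v):

    ∂(x,y)/∂(u,v) = | 1  1 | = (1)(3) - (1)(1) = 2.
                   | 1  3 |

Its absolute value is |J| = 2 (the area scaling factor).

Substituting x = u + v, y = u + 3v into the integrand,

    7x + 7y → 14u + 28v,

so the integral becomes

    ∬_R (14u + 28v) · |J| du dv = ∫_0^3 ∫_0^1 (28u + 56v) dv du.

Inner (v): 28u + 28.
Outer (u): 210.

Therefore ∬_D (7x + 7y) dx dy = 210.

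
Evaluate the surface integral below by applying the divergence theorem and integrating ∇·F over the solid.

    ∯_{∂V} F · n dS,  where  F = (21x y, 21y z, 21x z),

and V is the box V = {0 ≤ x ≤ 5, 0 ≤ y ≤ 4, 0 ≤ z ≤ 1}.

By the divergence theorem,

    ∯_{∂V} F · n dS = ∭_V (∇ · F) dV.

Compute the divergence:
    ∇ · F = ∂F_x/∂x + ∂F_y/∂y + ∂F_z/∂z = 21y + 21z + 21x = 21x + 21y + 21z.

V is a rectangular box, so dV = dx dy dz with 0 ≤ x ≤ 5, 0 ≤ y ≤ 4, 0 ≤ z ≤ 1.

Integrate (21x + 21y + 21z) over V as an iterated integral:

    ∭_V (∇·F) dV = ∫_0^{5} ∫_0^{4} ∫_0^{1} (21x + 21y + 21z) dz dy dx.

Inner (z from 0 to 1): 21x + 21y + 21/2.
Middle (y from 0 to 4): 84x + 210.
Outer (x from 0 to 5): 2100.

Therefore ∯_{∂V} F · n dS = 2100.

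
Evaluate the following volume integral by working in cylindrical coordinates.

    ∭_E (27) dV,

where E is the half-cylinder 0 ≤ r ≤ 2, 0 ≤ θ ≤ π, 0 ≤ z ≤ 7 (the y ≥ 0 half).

In cylindrical coordinates, x = r cos(θ), y = r sin(θ), z = z, and dV = r dr dθ dz.

The integrand becomes 27, so

    ∭_E (27) dV = ∫_{0}^{π} ∫_{0}^{2} ∫_{0}^{7} (27) · r dz dr dθ.

Inner (z): 189r.
Middle (r from 0 to 2): 378.
Outer (θ): 378π.

Therefore the triple integral equals 378π.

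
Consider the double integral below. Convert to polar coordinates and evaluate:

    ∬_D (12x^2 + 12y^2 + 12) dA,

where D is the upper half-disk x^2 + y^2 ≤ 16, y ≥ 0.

The region D is 0 ≤ r ≤ 4, 0 ≤ θ ≤ π in polar coordinates, where x = r cos(θ), y = r sin(θ), and dA = r dr dθ.

Under the substitution, the integrand becomes 12r^2 + 12, so

    ∬_D (12x^2 + 12y^2 + 12) dA = ∫_{0}^{π} ∫_{0}^{4} (12r^2 + 12) · r dr dθ.

Inner integral (in r): ∫_{0}^{4} (12r^2 + 12) · r dr = 864.

Outer integral (in θ): ∫_{0}^{π} (864) dθ = 864π.

Therefore ∬_D (12x^2 + 12y^2 + 12) dA = 864π.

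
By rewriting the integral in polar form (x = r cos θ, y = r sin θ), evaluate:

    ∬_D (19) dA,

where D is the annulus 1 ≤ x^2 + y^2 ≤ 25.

The region D is 1 ≤ r ≤ 5, 0 ≤ θ ≤ 2π in polar coordinates, where x = r cos(θ), y = r sin(θ), and dA = r dr dθ.

Under the substitution, the integrand becomes 19, so

    ∬_D (19) dA = ∫_{0}^{2π} ∫_{1}^{5} (19) · r dr dθ.

Inner integral (in r): ∫_{1}^{5} (19) · r dr = 228.

Outer integral (in θ): ∫_{0}^{2π} (228) dθ = 456π.

Therefore ∬_D (19) dA = 456π.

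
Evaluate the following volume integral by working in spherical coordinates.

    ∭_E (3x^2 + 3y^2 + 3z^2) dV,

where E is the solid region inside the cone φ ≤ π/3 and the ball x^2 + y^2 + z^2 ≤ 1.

In spherical coordinates, x = ρ sin(φ) cos(θ), y = ρ sin(φ) sin(θ), z = ρ cos(φ), and dV = ρ^2 sin(φ) dρ dφ dθ.

The integrand becomes 3ρ^2, so

    ∭_E (3x^2 + 3y^2 + 3z^2) dV = ∫_{0}^{2π} ∫_{0}^{π/3} ∫_{0}^{1} (3ρ^2) · ρ^2 sin(φ) dρ dφ dθ.

Inner (ρ): 3sin(φ)/5.
Middle (φ): 3/10.
Outer (θ): 3π/5.

Therefore the triple integral equals 3π/5.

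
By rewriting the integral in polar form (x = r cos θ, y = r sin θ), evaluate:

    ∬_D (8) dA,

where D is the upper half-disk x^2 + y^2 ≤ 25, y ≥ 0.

The region D is 0 ≤ r ≤ 5, 0 ≤ θ ≤ π in polar coordinates, where x = r cos(θ), y = r sin(θ), and dA = r dr dθ.

Under the substitution, the integrand becomes 8, so

    ∬_D (8) dA = ∫_{0}^{π} ∫_{0}^{5} (8) · r dr dθ.

Inner integral (in r): ∫_{0}^{5} (8) · r dr = 100.

Outer integral (in θ): ∫_{0}^{π} (100) dθ = 100π.

Therefore ∬_D (8) dA = 100π.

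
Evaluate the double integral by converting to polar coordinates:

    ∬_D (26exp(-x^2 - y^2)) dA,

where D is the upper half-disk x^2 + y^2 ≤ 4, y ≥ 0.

The region D is 0 ≤ r ≤ 2, 0 ≤ θ ≤ π in polar coordinates, where x = r cos(θ), y = r sin(θ), and dA = r dr dθ.

Under the substitution, the integrand becomes 26exp(-r^2), so

    ∬_D (26exp(-x^2 - y^2)) dA = ∫_{0}^{π} ∫_{0}^{2} (26exp(-r^2)) · r dr dθ.

Inner integral (in r): ∫_{0}^{2} (26exp(-r^2)) · r dr = 13 - 13exp(-4).

Outer integral (in θ): ∫_{0}^{π} (13 - 13exp(-4)) dθ = -13π exp(-4) + 13π.

Therefore ∬_D (26exp(-x^2 - y^2)) dA = -13π exp(-4) + 13π.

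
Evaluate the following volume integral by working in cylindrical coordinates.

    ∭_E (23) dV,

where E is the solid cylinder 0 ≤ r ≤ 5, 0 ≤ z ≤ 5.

In cylindrical coordinates, x = r cos(θ), y = r sin(θ), z = z, and dV = r dr dθ dz.

The integrand becomes 23, so

    ∭_E (23) dV = ∫_{0}^{2π} ∫_{0}^{5} ∫_{0}^{5} (23) · r dz dr dθ.

Inner (z): 115r.
Middle (r from 0 to 5): 2875/2.
Outer (θ): 2875π.

Therefore the triple integral equals 2875π.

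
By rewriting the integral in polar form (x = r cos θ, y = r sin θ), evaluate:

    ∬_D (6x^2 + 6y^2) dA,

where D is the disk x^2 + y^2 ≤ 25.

The region D is 0 ≤ r ≤ 5, 0 ≤ θ ≤ 2π in polar coordinates, where x = r cos(θ), y = r sin(θ), and dA = r dr dθ.

Under the substitution, the integrand becomes 6r^2, so

    ∬_D (6x^2 + 6y^2) dA = ∫_{0}^{2π} ∫_{0}^{5} (6r^2) · r dr dθ.

Inner integral (in r): ∫_{0}^{5} (6r^2) · r dr = 1875/2.

Outer integral (in θ): ∫_{0}^{2π} (1875/2) dθ = 1875π.

Therefore ∬_D (6x^2 + 6y^2) dA = 1875π.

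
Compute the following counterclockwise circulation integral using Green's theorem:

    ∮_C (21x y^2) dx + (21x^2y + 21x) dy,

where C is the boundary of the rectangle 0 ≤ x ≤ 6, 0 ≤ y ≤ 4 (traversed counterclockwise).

Green's theorem converts the closed line integral into a double integral over the enclosed region D:

    ∮_C P dx + Q dy = ∬_D (∂Q/∂x - ∂P/∂y) dA.

Here P = 21x y^2, Q = 21x^2y + 21x, so

    ∂Q/∂x = 42x y + 21,    ∂P/∂y = 42x y,
    ∂Q/∂x - ∂P/∂y = 21.

D is the region 0 ≤ x ≤ 6, 0 ≤ y ≤ 4. Evaluating the double integral:

    ∬_D (21) dA = ∫_0^{6} ∫_0^{4} (21) dy dx.

Inner (y from 0 to 4): 84.
Outer (x from 0 to 6): 504.

Therefore ∮_C P dx + Q dy = 504.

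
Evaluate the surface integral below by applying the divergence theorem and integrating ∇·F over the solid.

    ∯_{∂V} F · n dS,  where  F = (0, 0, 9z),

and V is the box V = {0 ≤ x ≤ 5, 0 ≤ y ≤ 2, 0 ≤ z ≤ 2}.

By the divergence theorem,

    ∯_{∂V} F · n dS = ∭_V (∇ · F) dV.

Compute the divergence:
    ∇ · F = ∂F_x/∂x + ∂F_y/∂y + ∂F_z/∂z = 0 + 0 + 9 = 9.

V is a rectangular box, so dV = dx dy dz with 0 ≤ x ≤ 5, 0 ≤ y ≤ 2, 0 ≤ z ≤ 2.

Integrate (9) over V as an iterated integral:

    ∭_V (∇·F) dV = ∫_0^{5} ∫_0^{2} ∫_0^{2} (9) dz dy dx.

Inner (z from 0 to 2): 18.
Middle (y from 0 to 2): 36.
Outer (x from 0 to 5): 180.

Therefore ∯_{∂V} F · n dS = 180.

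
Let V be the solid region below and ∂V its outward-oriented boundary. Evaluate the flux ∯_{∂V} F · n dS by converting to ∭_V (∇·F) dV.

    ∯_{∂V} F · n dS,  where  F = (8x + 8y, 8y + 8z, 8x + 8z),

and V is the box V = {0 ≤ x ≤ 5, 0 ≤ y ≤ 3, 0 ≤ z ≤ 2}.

By the divergence theorem,

    ∯_{∂V} F · n dS = ∭_V (∇ · F) dV.

Compute the divergence:
    ∇ · F = ∂F_x/∂x + ∂F_y/∂y + ∂F_z/∂z = 8 + 8 + 8 = 24.

V is a rectangular box, so dV = dx dy dz with 0 ≤ x ≤ 5, 0 ≤ y ≤ 3, 0 ≤ z ≤ 2.

Integrate (24) over V as an iterated integral:

    ∭_V (∇·F) dV = ∫_0^{5} ∫_0^{3} ∫_0^{2} (24) dz dy dx.

Inner (z from 0 to 2): 48.
Middle (y from 0 to 3): 144.
Outer (x from 0 to 5): 720.

Therefore ∯_{∂V} F · n dS = 720.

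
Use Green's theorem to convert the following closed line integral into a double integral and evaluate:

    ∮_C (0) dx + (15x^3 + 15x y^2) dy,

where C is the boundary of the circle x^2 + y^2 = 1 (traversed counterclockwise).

Green's theorem converts the closed line integral into a double integral over the enclosed region D:

    ∮_C P dx + Q dy = ∬_D (∂Q/∂x - ∂P/∂y) dA.

Here P = 0, Q = 15x^3 + 15x y^2, so

    ∂Q/∂x = 45x^2 + 15y^2,    ∂P/∂y = 0,
    ∂Q/∂x - ∂P/∂y = 45x^2 + 15y^2.

D is the region x^2 + y^2 ≤ 1. Evaluating the double integral:

In polar coordinates (x = r cos θ, y = r sin θ, dA = r dr dθ) the integrand becomes 15r^2(cos(2θ) + 2), so

    ∬_D (45x^2 + 15y^2) dA = ∫_0^{2π} ∫_0^{1} (15r^2(cos(2θ) + 2)) · r dr dθ.

Inner (r from 0 to 1): 15cos(2θ)/4 + 15/2.
Outer (θ from 0 to 2π): 15π.

Therefore ∮_C P dx + Q dy = 15π.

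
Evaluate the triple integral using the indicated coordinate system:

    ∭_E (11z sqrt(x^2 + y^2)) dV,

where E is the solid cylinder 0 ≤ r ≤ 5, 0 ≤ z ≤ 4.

In cylindrical coordinates, x = r cos(θ), y = r sin(θ), z = z, and dV = r dr dθ dz.

The integrand becomes 11r z, so

    ∭_E (11z sqrt(x^2 + y^2)) dV = ∫_{0}^{2π} ∫_{0}^{5} ∫_{0}^{4} (11r z) · r dz dr dθ.

Inner (z): 88r^2.
Middle (r from 0 to 5): 11000/3.
Outer (θ): 22000π/3.

Therefore the triple integral equals 22000π/3.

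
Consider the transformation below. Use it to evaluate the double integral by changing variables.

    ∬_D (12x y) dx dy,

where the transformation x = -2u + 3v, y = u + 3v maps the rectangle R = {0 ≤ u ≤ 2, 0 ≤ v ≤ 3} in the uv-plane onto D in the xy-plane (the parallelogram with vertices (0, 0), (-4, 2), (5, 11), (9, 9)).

Compute the Jacobian determinant of (x, y) with respect to (u, v):

    ∂(x,y)/∂(u,v) = | -2  3 | = (-2)(3) - (3)(1) = -9.
                   | 1  3 |

Its absolute value is |J| = 9 (the area scaling factor).

Substituting x = -2u + 3v, y = u + 3v into the integrand,

    12x y → -24u^2 - 36u v + 108v^2,

so the integral becomes

    ∬_R (-24u^2 - 36u v + 108v^2) · |J| du dv = ∫_0^2 ∫_0^3 (-216u^2 - 324u v + 972v^2) dv du.

Inner (v): -648u^2 - 1458u + 8748.
Outer (u): 12852.

Therefore ∬_D (12x y) dx dy = 12852.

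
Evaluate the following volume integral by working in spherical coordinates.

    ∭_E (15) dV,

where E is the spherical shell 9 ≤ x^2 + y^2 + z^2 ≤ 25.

In spherical coordinates, x = ρ sin(φ) cos(θ), y = ρ sin(φ) sin(θ), z = ρ cos(φ), and dV = ρ^2 sin(φ) dρ dφ dθ.

The integrand becomes 15, so

    ∭_E (15) dV = ∫_{0}^{2π} ∫_{0}^{π} ∫_{3}^{5} (15) · ρ^2 sin(φ) dρ dφ dθ.

Inner (ρ): 490sin(φ).
Middle (φ): 980.
Outer (θ): 1960π.

Therefore the triple integral equals 1960π.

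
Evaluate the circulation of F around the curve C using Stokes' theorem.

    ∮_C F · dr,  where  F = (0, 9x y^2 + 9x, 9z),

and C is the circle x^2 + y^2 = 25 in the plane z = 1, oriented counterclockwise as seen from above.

Let S be the flat disk x^2 + y^2 ≤ 25 in the plane z = 1, with upward unit normal n̂ = ẑ. By Stokes' theorem,

    ∮_C F · dr = ∬_S (∇ × F) · n̂ dS = ∬_D (curl F)_z dA,

where D is the disk x^2 + y^2 ≤ 25.

Compute the curl of F = (0, 9x y^2 + 9x, 9z):
    (∇ × F)_x = ∂F_z/∂y - ∂F_y/∂z = 0,
    (∇ × F)_y = ∂F_x/∂z - ∂F_z/∂x = 0,
    (∇ × F)_z = ∂F_y/∂x - ∂F_x/∂y = 9y^2 + 9.

On z = 1, (curl F)_z = 9y^2 + 9.

Convert to polar (x = r cos θ, y = r sin θ, dA = r dr dθ); the integrand becomes 9r^2sin(θ)^2 + 9, so

    ∬_D (curl F)_z dA = ∫_0^{2π} ∫_0^{5} (9r^2sin(θ)^2 + 9) · r dr dθ.

Inner (r from 0 to 5): 5625sin(θ)^2/4 + 225/2.
Outer (θ from 0 to 2π): 6525π/4.

Therefore ∮_C F · dr = 6525π/4.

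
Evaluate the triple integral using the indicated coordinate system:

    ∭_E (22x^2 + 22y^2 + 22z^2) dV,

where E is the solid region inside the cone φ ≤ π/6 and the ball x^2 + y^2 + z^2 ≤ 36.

In spherical coordinates, x = ρ sin(φ) cos(θ), y = ρ sin(φ) sin(θ), z = ρ cos(φ), and dV = ρ^2 sin(φ) dρ dφ dθ.

The integrand becomes 22ρ^2, so

    ∭_E (22x^2 + 22y^2 + 22z^2) dV = ∫_{0}^{2π} ∫_{0}^{π/6} ∫_{0}^{6} (22ρ^2) · ρ^2 sin(φ) dρ dφ dθ.

Inner (ρ): 171072sin(φ)/5.
Middle (φ): 171072/5 - 85536sqrt(3)/5.
Outer (θ): 171072π (2 - sqrt(3))/5.

Therefore the triple integral equals 171072π (2 - sqrt(3))/5.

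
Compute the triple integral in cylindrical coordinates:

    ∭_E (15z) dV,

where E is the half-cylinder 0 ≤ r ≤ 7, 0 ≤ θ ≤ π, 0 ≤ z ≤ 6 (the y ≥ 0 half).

In cylindrical coordinates, x = r cos(θ), y = r sin(θ), z = z, and dV = r dr dθ dz.

The integrand becomes 15z, so

    ∭_E (15z) dV = ∫_{0}^{π} ∫_{0}^{7} ∫_{0}^{6} (15z) · r dz dr dθ.

Inner (z): 270r.
Middle (r from 0 to 7): 6615.
Outer (θ): 6615π.

Therefore the triple integral equals 6615π.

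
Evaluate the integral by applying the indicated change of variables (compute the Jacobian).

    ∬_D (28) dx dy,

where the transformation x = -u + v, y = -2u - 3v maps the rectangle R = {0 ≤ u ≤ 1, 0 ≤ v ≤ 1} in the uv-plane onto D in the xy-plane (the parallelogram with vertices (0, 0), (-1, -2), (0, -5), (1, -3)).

Compute the Jacobian determinant of (x, y) with respect to (u, v):

    ∂(x,y)/∂(u,v) = | -1  1 | = (-1)(-3) - (1)(-2) = 5.
                   | -2  -3 |

Its absolute value is |J| = 5 (the area scaling factor).

Substituting x = -u + v, y = -2u - 3v into the integrand,

    28 → 28,

so the integral becomes

    ∬_R (28) · |J| du dv = ∫_0^1 ∫_0^1 (140) dv du.

Inner (v): 140.
Outer (u): 140.

Therefore ∬_D (28) dx dy = 140.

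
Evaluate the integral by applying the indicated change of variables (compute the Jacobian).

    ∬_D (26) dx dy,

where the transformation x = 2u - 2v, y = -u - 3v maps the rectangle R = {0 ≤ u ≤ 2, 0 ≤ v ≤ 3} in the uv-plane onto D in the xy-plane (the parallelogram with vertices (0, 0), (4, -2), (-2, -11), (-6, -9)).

Compute the Jacobian determinant of (x, y) with respect to (u, v):

    ∂(x,y)/∂(u,v) = | 2  -2 | = (2)(-3) - (-2)(-1) = -8.
                   | -1  -3 |

Its absolute value is |J| = 8 (the area scaling factor).

Substituting x = 2u - 2v, y = -u - 3v into the integrand,

    26 → 26,

so the integral becomes

    ∬_R (26) · |J| du dv = ∫_0^2 ∫_0^3 (208) dv du.

Inner (v): 624.
Outer (u): 1248.

Therefore ∬_D (26) dx dy = 1248.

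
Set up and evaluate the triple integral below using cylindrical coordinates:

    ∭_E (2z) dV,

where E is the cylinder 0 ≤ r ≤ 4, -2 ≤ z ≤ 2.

In cylindrical coordinates, x = r cos(θ), y = r sin(θ), z = z, and dV = r dr dθ dz.

The integrand becomes 2z, so

    ∭_E (2z) dV = ∫_{0}^{2π} ∫_{0}^{4} ∫_{-2}^{2} (2z) · r dz dr dθ.

Inner (z): 0.
Middle (r from 0 to 4): 0.
Outer (θ): 0.

Therefore the triple integral equals 0.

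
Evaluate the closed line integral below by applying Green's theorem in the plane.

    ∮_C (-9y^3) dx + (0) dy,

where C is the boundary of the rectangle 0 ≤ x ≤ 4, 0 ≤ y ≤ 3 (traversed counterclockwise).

Green's theorem converts the closed line integral into a double integral over the enclosed region D:

    ∮_C P dx + Q dy = ∬_D (∂Q/∂x - ∂P/∂y) dA.

Here P = -9y^3, Q = 0, so

    ∂Q/∂x = 0,    ∂P/∂y = -27y^2,
    ∂Q/∂x - ∂P/∂y = 27y^2.

D is the region 0 ≤ x ≤ 4, 0 ≤ y ≤ 3. Evaluating the double integral:

    ∬_D (27y^2) dA = ∫_0^{4} ∫_0^{3} (27y^2) dy dx.

Inner (y from 0 to 3): 243.
Outer (x from 0 to 4): 972.

Therefore ∮_C P dx + Q dy = 972.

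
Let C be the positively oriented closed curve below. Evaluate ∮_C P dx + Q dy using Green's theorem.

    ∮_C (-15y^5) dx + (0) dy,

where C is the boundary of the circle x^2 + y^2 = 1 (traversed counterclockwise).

Green's theorem converts the closed line integral into a double integral over the enclosed region D:

    ∮_C P dx + Q dy = ∬_D (∂Q/∂x - ∂P/∂y) dA.

Here P = -15y^5, Q = 0, so

    ∂Q/∂x = 0,    ∂P/∂y = -75y^4,
    ∂Q/∂x - ∂P/∂y = 75y^4.

D is the region x^2 + y^2 ≤ 1. Evaluating the double integral:

In polar coordinates (x = r cos θ, y = r sin θ, dA = r dr dθ) the integrand becomes 75r^4sin(θ)^4, so

    ∬_D (75y^4) dA = ∫_0^{2π} ∫_0^{1} (75r^4sin(θ)^4) · r dr dθ.

Inner (r from 0 to 1): 25sin(θ)^4/2.
Outer (θ from 0 to 2π): 75π/8.

Therefore ∮_C P dx + Q dy = 75π/8.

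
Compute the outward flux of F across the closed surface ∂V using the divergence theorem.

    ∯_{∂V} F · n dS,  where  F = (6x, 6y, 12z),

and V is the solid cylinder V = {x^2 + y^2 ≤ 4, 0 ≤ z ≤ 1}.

By the divergence theorem,

    ∯_{∂V} F · n dS = ∭_V (∇ · F) dV.

Compute the divergence:
    ∇ · F = ∂F_x/∂x + ∂F_y/∂y + ∂F_z/∂z = 6 + 6 + 12 = 24.

In cylindrical coordinates, x = r cos(θ), y = r sin(θ), z = z, dV = r dr dθ dz, with 0 ≤ r ≤ 2, 0 ≤ θ ≤ 2π, 0 ≤ z ≤ 1.

The integrand, after substitution and multiplying by the volume element, becomes (24) · r, so

    ∭_V (∇·F) dV = ∫_0^{2π} ∫_0^{2} ∫_0^{1} (24) · r dz dr dθ.

Inner (z from 0 to 1): 24r.
Middle (r from 0 to 2): 48.
Outer (θ from 0 to 2π): 96π.

Therefore ∯_{∂V} F · n dS = 96π.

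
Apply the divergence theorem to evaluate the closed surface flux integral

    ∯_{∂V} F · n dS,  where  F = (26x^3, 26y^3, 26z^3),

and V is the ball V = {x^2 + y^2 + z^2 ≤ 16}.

By the divergence theorem,

    ∯_{∂V} F · n dS = ∭_V (∇ · F) dV.

Compute the divergence:
    ∇ · F = ∂F_x/∂x + ∂F_y/∂y + ∂F_z/∂z = 78x^2 + 78y^2 + 78z^2.

In spherical coordinates, x = ρ sin(φ) cos(θ), y = ρ sin(φ) sin(θ), z = ρ cos(φ), dV = ρ^2 sin(φ) dρ dφ dθ, with 0 ≤ ρ ≤ 4, 0 ≤ φ ≤ π, 0 ≤ θ ≤ 2π.

The integrand, after substitution and multiplying by the volume element, becomes (78ρ^2) · ρ^2 sin(φ), so

    ∭_V (∇·F) dV = ∫_0^{2π} ∫_0^{π} ∫_0^{4} (78ρ^2) · ρ^2 sin(φ) dρ dφ dθ.

Inner (ρ from 0 to 4): 79872sin(φ)/5.
Middle (φ from 0 to π): 159744/5.
Outer (θ from 0 to 2π): 319488π/5.

Therefore ∯_{∂V} F · n dS = 319488π/5.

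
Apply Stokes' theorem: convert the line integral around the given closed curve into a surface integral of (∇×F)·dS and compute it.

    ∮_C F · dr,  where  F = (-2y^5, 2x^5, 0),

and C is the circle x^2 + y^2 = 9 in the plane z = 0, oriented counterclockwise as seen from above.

Let S be the flat disk x^2 + y^2 ≤ 9 in the plane z = 0, with upward unit normal n̂ = ẑ. By Stokes' theorem,

    ∮_C F · dr = ∬_S (∇ × F) · n̂ dS = ∬_D (curl F)_z dA,

where D is the disk x^2 + y^2 ≤ 9.

Compute the curl of F = (-2y^5, 2x^5, 0):
    (∇ × F)_x = ∂F_z/∂y - ∂F_y/∂z = 0,
    (∇ × F)_y = ∂F_x/∂z - ∂F_z/∂x = 0,
    (∇ × F)_z = ∂F_y/∂x - ∂F_x/∂y = 10x^4 + 10y^4.

On z = 0, (curl F)_z = 10x^4 + 10y^4.

Convert to polar (x = r cos θ, y = r sin θ, dA = r dr dθ); the integrand becomes 10r^4(sin(θ)^4 + cos(θ)^4), so

    ∬_D (curl F)_z dA = ∫_0^{2π} ∫_0^{3} (10r^4(sin(θ)^4 + cos(θ)^4)) · r dr dθ.

Inner (r from 0 to 3): 1215sin(θ)^4 + 1215cos(θ)^4.
Outer (θ from 0 to 2π): 3645π/2.

Therefore ∮_C F · dr = 3645π/2.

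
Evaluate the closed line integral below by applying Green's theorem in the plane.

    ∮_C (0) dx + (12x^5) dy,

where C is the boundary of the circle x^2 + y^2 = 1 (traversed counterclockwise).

Green's theorem converts the closed line integral into a double integral over the enclosed region D:

    ∮_C P dx + Q dy = ∬_D (∂Q/∂x - ∂P/∂y) dA.

Here P = 0, Q = 12x^5, so

    ∂Q/∂x = 60x^4,    ∂P/∂y = 0,
    ∂Q/∂x - ∂P/∂y = 60x^4.

D is the region x^2 + y^2 ≤ 1. Evaluating the double integral:

In polar coordinates (x = r cos θ, y = r sin θ, dA = r dr dθ) the integrand becomes 60r^4cos(θ)^4, so

    ∬_D (60x^4) dA = ∫_0^{2π} ∫_0^{1} (60r^4cos(θ)^4) · r dr dθ.

Inner (r from 0 to 1): 10cos(θ)^4.
Outer (θ from 0 to 2π): 15π/2.

Therefore ∮_C P dx + Q dy = 15π/2.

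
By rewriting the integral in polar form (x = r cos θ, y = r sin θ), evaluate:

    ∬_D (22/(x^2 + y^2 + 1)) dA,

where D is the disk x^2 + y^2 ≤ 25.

The region D is 0 ≤ r ≤ 5, 0 ≤ θ ≤ 2π in polar coordinates, where x = r cos(θ), y = r sin(θ), and dA = r dr dθ.

Under the substitution, the integrand becomes 22/(r^2 + 1), so

    ∬_D (22/(x^2 + y^2 + 1)) dA = ∫_{0}^{2π} ∫_{0}^{5} (22/(r^2 + 1)) · r dr dθ.

Inner integral (in r): ∫_{0}^{5} (22/(r^2 + 1)) · r dr = log(3670344486987776).

Outer integral (in θ): ∫_{0}^{2π} (log(3670344486987776)) dθ = 22π log(26).

Therefore ∬_D (22/(x^2 + y^2 + 1)) dA = 22π log(26).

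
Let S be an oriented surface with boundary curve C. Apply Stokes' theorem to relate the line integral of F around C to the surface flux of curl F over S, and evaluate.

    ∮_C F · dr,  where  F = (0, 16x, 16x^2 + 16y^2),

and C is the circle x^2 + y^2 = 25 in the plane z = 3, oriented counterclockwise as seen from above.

Let S be the flat disk x^2 + y^2 ≤ 25 in the plane z = 3, with upward unit normal n̂ = ẑ. By Stokes' theorem,

    ∮_C F · dr = ∬_S (∇ × F) · n̂ dS = ∬_D (curl F)_z dA,

where D is the disk x^2 + y^2 ≤ 25.

Compute the curl of F = (0, 16x, 16x^2 + 16y^2):
    (∇ × F)_x = ∂F_z/∂y - ∂F_y/∂z = 32y,
    (∇ × F)_y = ∂F_x/∂z - ∂F_z/∂x = -32x,
    (∇ × F)_z = ∂F_y/∂x - ∂F_x/∂y = 16.

On z = 3, (curl F)_z = 16.

Convert to polar (x = r cos θ, y = r sin θ, dA = r dr dθ); the integrand becomes 16, so

    ∬_D (curl F)_z dA = ∫_0^{2π} ∫_0^{5} (16) · r dr dθ.

Inner (r from 0 to 5): 200.
Outer (θ from 0 to 2π): 400π.

Therefore ∮_C F · dr = 400π.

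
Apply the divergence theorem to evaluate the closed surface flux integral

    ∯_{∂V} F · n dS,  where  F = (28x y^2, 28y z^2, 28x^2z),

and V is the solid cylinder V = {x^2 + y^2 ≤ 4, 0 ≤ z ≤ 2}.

By the divergence theorem,

    ∯_{∂V} F · n dS = ∭_V (∇ · F) dV.

Compute the divergence:
    ∇ · F = ∂F_x/∂x + ∂F_y/∂y + ∂F_z/∂z = 28y^2 + 28z^2 + 28x^2 = 28x^2 + 28y^2 + 28z^2.

In cylindrical coordinates, x = r cos(θ), y = r sin(θ), z = z, dV = r dr dθ dz, with 0 ≤ r ≤ 2, 0 ≤ θ ≤ 2π, 0 ≤ z ≤ 2.

The integrand, after substitution and multiplying by the volume element, becomes (28r^2 + 28z^2) · r, so

    ∭_V (∇·F) dV = ∫_0^{2π} ∫_0^{2} ∫_0^{2} (28r^2 + 28z^2) · r dz dr dθ.

Inner (z from 0 to 2): 56r (r^2 + 4/3).
Middle (r from 0 to 2): 1120/3.
Outer (θ from 0 to 2π): 2240π/3.

Therefore ∯_{∂V} F · n dS = 2240π/3.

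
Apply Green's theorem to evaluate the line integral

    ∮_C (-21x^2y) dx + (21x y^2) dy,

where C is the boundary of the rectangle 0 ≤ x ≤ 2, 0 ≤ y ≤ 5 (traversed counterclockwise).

Green's theorem converts the closed line integral into a double integral over the enclosed region D:

    ∮_C P dx + Q dy = ∬_D (∂Q/∂x - ∂P/∂y) dA.

Here P = -21x^2y, Q = 21x y^2, so

    ∂Q/∂x = 21y^2,    ∂P/∂y = -21x^2,
    ∂Q/∂x - ∂P/∂y = 21x^2 + 21y^2.

D is the region 0 ≤ x ≤ 2, 0 ≤ y ≤ 5. Evaluating the double integral:

    ∬_D (21x^2 + 21y^2) dA = ∫_0^{2} ∫_0^{5} (21x^2 + 21y^2) dy dx.

Inner (y from 0 to 5): 105x^2 + 875.
Outer (x from 0 to 2): 2030.

Therefore ∮_C P dx + Q dy = 2030.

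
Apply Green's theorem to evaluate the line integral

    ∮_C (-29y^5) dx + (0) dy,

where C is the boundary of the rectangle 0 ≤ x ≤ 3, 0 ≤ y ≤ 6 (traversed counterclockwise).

Green's theorem converts the closed line integral into a double integral over the enclosed region D:

    ∮_C P dx + Q dy = ∬_D (∂Q/∂x - ∂P/∂y) dA.

Here P = -29y^5, Q = 0, so

    ∂Q/∂x = 0,    ∂P/∂y = -145y^4,
    ∂Q/∂x - ∂P/∂y = 145y^4.

D is the region 0 ≤ x ≤ 3, 0 ≤ y ≤ 6. Evaluating the double integral:

    ∬_D (145y^4) dA = ∫_0^{3} ∫_0^{6} (145y^4) dy dx.

Inner (y from 0 to 6): 225504.
Outer (x from 0 to 3): 676512.

Therefore ∮_C P dx + Q dy = 676512.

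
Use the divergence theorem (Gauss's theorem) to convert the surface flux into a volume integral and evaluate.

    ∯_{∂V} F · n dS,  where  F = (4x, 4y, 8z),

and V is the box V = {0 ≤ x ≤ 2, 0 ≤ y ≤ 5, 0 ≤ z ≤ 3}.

By the divergence theorem,

    ∯_{∂V} F · n dS = ∭_V (∇ · F) dV.

Compute the divergence:
    ∇ · F = ∂F_x/∂x + ∂F_y/∂y + ∂F_z/∂z = 4 + 4 + 8 = 16.

V is a rectangular box, so dV = dx dy dz with 0 ≤ x ≤ 2, 0 ≤ y ≤ 5, 0 ≤ z ≤ 3.

Integrate (16) over V as an iterated integral:

    ∭_V (∇·F) dV = ∫_0^{2} ∫_0^{5} ∫_0^{3} (16) dz dy dx.

Inner (z from 0 to 3): 48.
Middle (y from 0 to 5): 240.
Outer (x from 0 to 2): 480.

Therefore ∯_{∂V} F · n dS = 480.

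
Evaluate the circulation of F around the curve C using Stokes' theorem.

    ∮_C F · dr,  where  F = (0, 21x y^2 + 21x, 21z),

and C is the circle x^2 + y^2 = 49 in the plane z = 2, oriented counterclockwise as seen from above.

Let S be the flat disk x^2 + y^2 ≤ 49 in the plane z = 2, with upward unit normal n̂ = ẑ. By Stokes' theorem,

    ∮_C F · dr = ∬_S (∇ × F) · n̂ dS = ∬_D (curl F)_z dA,

where D is the disk x^2 + y^2 ≤ 49.

Compute the curl of F = (0, 21x y^2 + 21x, 21z):
    (∇ × F)_x = ∂F_z/∂y - ∂F_y/∂z = 0,
    (∇ × F)_y = ∂F_x/∂z - ∂F_z/∂x = 0,
    (∇ × F)_z = ∂F_y/∂x - ∂F_x/∂y = 21y^2 + 21.

On z = 2, (curl F)_z = 21y^2 + 21.

Convert to polar (x = r cos θ, y = r sin θ, dA = r dr dθ); the integrand becomes 21r^2sin(θ)^2 + 21, so

    ∬_D (curl F)_z dA = ∫_0^{2π} ∫_0^{7} (21r^2sin(θ)^2 + 21) · r dr dθ.

Inner (r from 0 to 7): 50421sin(θ)^2/4 + 1029/2.
Outer (θ from 0 to 2π): 54537π/4.

Therefore ∮_C F · dr = 54537π/4.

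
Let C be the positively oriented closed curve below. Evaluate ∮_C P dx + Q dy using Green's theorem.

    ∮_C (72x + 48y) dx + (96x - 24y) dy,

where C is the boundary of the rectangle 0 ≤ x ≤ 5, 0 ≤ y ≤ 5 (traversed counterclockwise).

Green's theorem converts the closed line integral into a double integral over the enclosed region D:

    ∮_C P dx + Q dy = ∬_D (∂Q/∂x - ∂P/∂y) dA.

Here P = 72x + 48y, Q = 96x - 24y, so

    ∂Q/∂x = 96,    ∂P/∂y = 48,
    ∂Q/∂x - ∂P/∂y = 48.

D is the region 0 ≤ x ≤ 5, 0 ≤ y ≤ 5. Evaluating the double integral:

    ∬_D (48) dA = ∫_0^{5} ∫_0^{5} (48) dy dx.

Inner (y from 0 to 5): 240.
Outer (x from 0 to 5): 1200.

Therefore ∮_C P dx + Q dy = 1200.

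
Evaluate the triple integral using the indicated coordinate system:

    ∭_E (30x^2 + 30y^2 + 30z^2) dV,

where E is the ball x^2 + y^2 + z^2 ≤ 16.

In spherical coordinates, x = ρ sin(φ) cos(θ), y = ρ sin(φ) sin(θ), z = ρ cos(φ), and dV = ρ^2 sin(φ) dρ dφ dθ.

The integrand becomes 30ρ^2, so

    ∭_E (30x^2 + 30y^2 + 30z^2) dV = ∫_{0}^{2π} ∫_{0}^{π} ∫_{0}^{4} (30ρ^2) · ρ^2 sin(φ) dρ dφ dθ.

Inner (ρ): 6144sin(φ).
Middle (φ): 12288.
Outer (θ): 24576π.

Therefore the triple integral equals 24576π.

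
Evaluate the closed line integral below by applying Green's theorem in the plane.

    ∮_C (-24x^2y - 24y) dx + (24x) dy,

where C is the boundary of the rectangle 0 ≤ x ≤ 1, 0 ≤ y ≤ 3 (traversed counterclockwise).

Green's theorem converts the closed line integral into a double integral over the enclosed region D:

    ∮_C P dx + Q dy = ∬_D (∂Q/∂x - ∂P/∂y) dA.

Here P = -24x^2y - 24y, Q = 24x, so

    ∂Q/∂x = 24,    ∂P/∂y = -24x^2 - 24,
    ∂Q/∂x - ∂P/∂y = 24x^2 + 48.

D is the region 0 ≤ x ≤ 1, 0 ≤ y ≤ 3. Evaluating the double integral:

    ∬_D (24x^2 + 48) dA = ∫_0^{1} ∫_0^{3} (24x^2 + 48) dy dx.

Inner (y from 0 to 3): 72x^2 + 144.
Outer (x from 0 to 1): 168.

Therefore ∮_C P dx + Q dy = 168.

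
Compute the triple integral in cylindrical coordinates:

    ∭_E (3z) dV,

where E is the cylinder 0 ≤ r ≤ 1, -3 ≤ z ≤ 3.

In cylindrical coordinates, x = r cos(θ), y = r sin(θ), z = z, and dV = r dr dθ dz.

The integrand becomes 3z, so

    ∭_E (3z) dV = ∫_{0}^{2π} ∫_{0}^{1} ∫_{-3}^{3} (3z) · r dz dr dθ.

Inner (z): 0.
Middle (r from 0 to 1): 0.
Outer (θ): 0.

Therefore the triple integral equals 0.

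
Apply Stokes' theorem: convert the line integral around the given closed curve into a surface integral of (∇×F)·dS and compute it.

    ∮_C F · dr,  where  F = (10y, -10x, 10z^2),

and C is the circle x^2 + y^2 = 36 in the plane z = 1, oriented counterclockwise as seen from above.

Let S be the flat disk x^2 + y^2 ≤ 36 in the plane z = 1, with upward unit normal n̂ = ẑ. By Stokes' theorem,

    ∮_C F · dr = ∬_S (∇ × F) · n̂ dS = ∬_D (curl F)_z dA,

where D is the disk x^2 + y^2 ≤ 36.

Compute the curl of F = (10y, -10x, 10z^2):
    (∇ × F)_x = ∂F_z/∂y - ∂F_y/∂z = 0,
    (∇ × F)_y = ∂F_x/∂z - ∂F_z/∂x = 0,
    (∇ × F)_z = ∂F_y/∂x - ∂F_x/∂y = -20.

On z = 1, (curl F)_z = -20.

Convert to polar (x = r cos θ, y = r sin θ, dA = r dr dθ); the integrand becomes -20, so

    ∬_D (curl F)_z dA = ∫_0^{2π} ∫_0^{6} (-20) · r dr dθ.

Inner (r from 0 to 6): -360.
Outer (θ from 0 to 2π): -720π.

Therefore ∮_C F · dr = -720π.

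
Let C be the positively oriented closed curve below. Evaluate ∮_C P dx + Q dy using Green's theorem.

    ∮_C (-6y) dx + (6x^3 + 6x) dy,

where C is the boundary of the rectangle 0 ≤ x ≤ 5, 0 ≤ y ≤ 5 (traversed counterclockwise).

Green's theorem converts the closed line integral into a double integral over the enclosed region D:

    ∮_C P dx + Q dy = ∬_D (∂Q/∂x - ∂P/∂y) dA.

Here P = -6y, Q = 6x^3 + 6x, so

    ∂Q/∂x = 18x^2 + 6,    ∂P/∂y = -6,
    ∂Q/∂x - ∂P/∂y = 18x^2 + 12.

D is the region 0 ≤ x ≤ 5, 0 ≤ y ≤ 5. Evaluating the double integral:

    ∬_D (18x^2 + 12) dA = ∫_0^{5} ∫_0^{5} (18x^2 + 12) dy dx.

Inner (y from 0 to 5): 90x^2 + 60.
Outer (x from 0 to 5): 4050.

Therefore ∮_C P dx + Q dy = 4050.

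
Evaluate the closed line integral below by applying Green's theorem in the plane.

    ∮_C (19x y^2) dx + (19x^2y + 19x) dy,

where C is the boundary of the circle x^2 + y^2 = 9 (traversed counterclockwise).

Green's theorem converts the closed line integral into a double integral over the enclosed region D:

    ∮_C P dx + Q dy = ∬_D (∂Q/∂x - ∂P/∂y) dA.

Here P = 19x y^2, Q = 19x^2y + 19x, so

    ∂Q/∂x = 38x y + 19,    ∂P/∂y = 38x y,
    ∂Q/∂x - ∂P/∂y = 19.

D is the region x^2 + y^2 ≤ 9. Evaluating the double integral:

In polar coordinates (x = r cos θ, y = r sin θ, dA = r dr dθ) the integrand becomes 19, so

    ∬_D (19) dA = ∫_0^{2π} ∫_0^{3} (19) · r dr dθ.

Inner (r from 0 to 3): 171/2.
Outer (θ from 0 to 2π): 171π.

Therefore ∮_C P dx + Q dy = 171π.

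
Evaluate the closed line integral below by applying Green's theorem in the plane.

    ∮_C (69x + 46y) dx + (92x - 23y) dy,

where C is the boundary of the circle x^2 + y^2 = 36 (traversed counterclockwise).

Green's theorem converts the closed line integral into a double integral over the enclosed region D:

    ∮_C P dx + Q dy = ∬_D (∂Q/∂x - ∂P/∂y) dA.

Here P = 69x + 46y, Q = 92x - 23y, so

    ∂Q/∂x = 92,    ∂P/∂y = 46,
    ∂Q/∂x - ∂P/∂y = 46.

D is the region x^2 + y^2 ≤ 36. Evaluating the double integral:

In polar coordinates (x = r cos θ, y = r sin θ, dA = r dr dθ) the integrand becomes 46, so

    ∬_D (46) dA = ∫_0^{2π} ∫_0^{6} (46) · r dr dθ.

Inner (r from 0 to 6): 828.
Outer (θ from 0 to 2π): 1656π.

Therefore ∮_C P dx + Q dy = 1656π.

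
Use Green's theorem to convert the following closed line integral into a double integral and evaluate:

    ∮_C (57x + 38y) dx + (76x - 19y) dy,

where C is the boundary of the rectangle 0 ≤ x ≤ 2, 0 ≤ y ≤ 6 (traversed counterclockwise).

Green's theorem converts the closed line integral into a double integral over the enclosed region D:

    ∮_C P dx + Q dy = ∬_D (∂Q/∂x - ∂P/∂y) dA.

Here P = 57x + 38y, Q = 76x - 19y, so

    ∂Q/∂x = 76,    ∂P/∂y = 38,
    ∂Q/∂x - ∂P/∂y = 38.

D is the region 0 ≤ x ≤ 2, 0 ≤ y ≤ 6. Evaluating the double integral:

    ∬_D (38) dA = ∫_0^{2} ∫_0^{6} (38) dy dx.

Inner (y from 0 to 6): 228.
Outer (x from 0 to 2): 456.

Therefore ∮_C P dx + Q dy = 456.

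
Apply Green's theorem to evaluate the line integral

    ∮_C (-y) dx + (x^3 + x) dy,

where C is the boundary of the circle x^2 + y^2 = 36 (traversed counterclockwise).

Green's theorem converts the closed line integral into a double integral over the enclosed region D:

    ∮_C P dx + Q dy = ∬_D (∂Q/∂x - ∂P/∂y) dA.

Here P = -y, Q = x^3 + x, so

    ∂Q/∂x = 3x^2 + 1,    ∂P/∂y = -1,
    ∂Q/∂x - ∂P/∂y = 3x^2 + 2.

D is the region x^2 + y^2 ≤ 36. Evaluating the double integral:

In polar coordinates (x = r cos θ, y = r sin θ, dA = r dr dθ) the integrand becomes 3r^2cos(θ)^2 + 2, so

    ∬_D (3x^2 + 2) dA = ∫_0^{2π} ∫_0^{6} (3r^2cos(θ)^2 + 2) · r dr dθ.

Inner (r from 0 to 6): 972cos(θ)^2 + 36.
Outer (θ from 0 to 2π): 1044π.

Therefore ∮_C P dx + Q dy = 1044π.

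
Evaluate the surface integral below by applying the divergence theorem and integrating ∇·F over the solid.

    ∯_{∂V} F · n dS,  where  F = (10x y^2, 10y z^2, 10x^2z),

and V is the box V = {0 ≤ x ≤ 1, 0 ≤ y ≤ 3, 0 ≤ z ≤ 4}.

By the divergence theorem,

    ∯_{∂V} F · n dS = ∭_V (∇ · F) dV.

Compute the divergence:
    ∇ · F = ∂F_x/∂x + ∂F_y/∂y + ∂F_z/∂z = 10y^2 + 10z^2 + 10x^2 = 10x^2 + 10y^2 + 10z^2.

V is a rectangular box, so dV = dx dy dz with 0 ≤ x ≤ 1, 0 ≤ y ≤ 3, 0 ≤ z ≤ 4.

Integrate (10x^2 + 10y^2 + 10z^2) over V as an iterated integral:

    ∭_V (∇·F) dV = ∫_0^{1} ∫_0^{3} ∫_0^{4} (10x^2 + 10y^2 + 10z^2) dz dy dx.

Inner (z from 0 to 4): 40x^2 + 40y^2 + 640/3.
Middle (y from 0 to 3): 120x^2 + 1000.
Outer (x from 0 to 1): 1040.

Therefore ∯_{∂V} F · n dS = 1040.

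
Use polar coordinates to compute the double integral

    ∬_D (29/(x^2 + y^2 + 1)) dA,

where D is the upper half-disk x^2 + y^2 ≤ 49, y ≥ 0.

The region D is 0 ≤ r ≤ 7, 0 ≤ θ ≤ π in polar coordinates, where x = r cos(θ), y = r sin(θ), and dA = r dr dθ.

Under the substitution, the integrand becomes 29/(r^2 + 1), so

    ∬_D (29/(x^2 + y^2 + 1)) dA = ∫_{0}^{π} ∫_{0}^{7} (29/(r^2 + 1)) · r dr dθ.

Inner integral (in r): ∫_{0}^{7} (29/(r^2 + 1)) · r dr = 29log(50)/2.

Outer integral (in θ): ∫_{0}^{π} (29log(50)/2) dθ = 29π log(50)/2.

Therefore ∬_D (29/(x^2 + y^2 + 1)) dA = 29π log(50)/2.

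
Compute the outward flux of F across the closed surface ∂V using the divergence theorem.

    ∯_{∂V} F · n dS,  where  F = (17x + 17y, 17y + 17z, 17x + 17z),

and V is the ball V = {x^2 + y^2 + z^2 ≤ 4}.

By the divergence theorem,

    ∯_{∂V} F · n dS = ∭_V (∇ · F) dV.

Compute the divergence:
    ∇ · F = ∂F_x/∂x + ∂F_y/∂y + ∂F_z/∂z = 17 + 17 + 17 = 51.

In spherical coordinates, x = ρ sin(φ) cos(θ), y = ρ sin(φ) sin(θ), z = ρ cos(φ), dV = ρ^2 sin(φ) dρ dφ dθ, with 0 ≤ ρ ≤ 2, 0 ≤ φ ≤ π, 0 ≤ θ ≤ 2π.

The integrand, after substitution and multiplying by the volume element, becomes (51) · ρ^2 sin(φ), so

    ∭_V (∇·F) dV = ∫_0^{2π} ∫_0^{π} ∫_0^{2} (51) · ρ^2 sin(φ) dρ dφ dθ.

Inner (ρ from 0 to 2): 136sin(φ).
Middle (φ from 0 to π): 272.
Outer (θ from 0 to 2π): 544π.

Therefore ∯_{∂V} F · n dS = 544π.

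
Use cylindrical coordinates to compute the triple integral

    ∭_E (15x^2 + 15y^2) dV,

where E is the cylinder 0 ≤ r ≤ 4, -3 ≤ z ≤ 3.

In cylindrical coordinates, x = r cos(θ), y = r sin(θ), z = z, and dV = r dr dθ dz.

The integrand becomes 15r^2, so

    ∭_E (15x^2 + 15y^2) dV = ∫_{0}^{2π} ∫_{0}^{4} ∫_{-3}^{3} (15r^2) · r dz dr dθ.

Inner (z): 90r^3.
Middle (r from 0 to 4): 5760.
Outer (θ): 11520π.

Therefore the triple integral equals 11520π.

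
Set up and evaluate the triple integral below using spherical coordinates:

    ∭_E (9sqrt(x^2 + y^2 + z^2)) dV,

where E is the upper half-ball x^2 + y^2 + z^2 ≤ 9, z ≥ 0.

In spherical coordinates, x = ρ sin(φ) cos(θ), y = ρ sin(φ) sin(θ), z = ρ cos(φ), and dV = ρ^2 sin(φ) dρ dφ dθ.

The integrand becomes 9ρ, so

    ∭_E (9sqrt(x^2 + y^2 + z^2)) dV = ∫_{0}^{2π} ∫_{0}^{π/2} ∫_{0}^{3} (9ρ) · ρ^2 sin(φ) dρ dφ dθ.

Inner (ρ): 729sin(φ)/4.
Middle (φ): 729/4.
Outer (θ): 729π/2.

Therefore the triple integral equals 729π/2.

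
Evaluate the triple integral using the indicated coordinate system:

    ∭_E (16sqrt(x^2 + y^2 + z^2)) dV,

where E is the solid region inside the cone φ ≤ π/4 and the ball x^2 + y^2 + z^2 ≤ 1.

In spherical coordinates, x = ρ sin(φ) cos(θ), y = ρ sin(φ) sin(θ), z = ρ cos(φ), and dV = ρ^2 sin(φ) dρ dφ dθ.

The integrand becomes 16ρ, so

    ∭_E (16sqrt(x^2 + y^2 + z^2)) dV = ∫_{0}^{2π} ∫_{0}^{π/4} ∫_{0}^{1} (16ρ) · ρ^2 sin(φ) dρ dφ dθ.

Inner (ρ): 4sin(φ).
Middle (φ): 4 - 2sqrt(2).
Outer (θ): 4π (2 - sqrt(2)).

Therefore the triple integral equals 4π (2 - sqrt(2)).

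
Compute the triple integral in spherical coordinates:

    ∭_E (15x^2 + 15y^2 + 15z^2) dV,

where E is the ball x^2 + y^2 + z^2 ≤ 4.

In spherical coordinates, x = ρ sin(φ) cos(θ), y = ρ sin(φ) sin(θ), z = ρ cos(φ), and dV = ρ^2 sin(φ) dρ dφ dθ.

The integrand becomes 15ρ^2, so

    ∭_E (15x^2 + 15y^2 + 15z^2) dV = ∫_{0}^{2π} ∫_{0}^{π} ∫_{0}^{2} (15ρ^2) · ρ^2 sin(φ) dρ dφ dθ.

Inner (ρ): 96sin(φ).
Middle (φ): 192.
Outer (θ): 384π.

Therefore the triple integral equals 384π.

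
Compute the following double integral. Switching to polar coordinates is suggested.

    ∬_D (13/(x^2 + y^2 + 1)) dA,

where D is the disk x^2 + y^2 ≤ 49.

The region D is 0 ≤ r ≤ 7, 0 ≤ θ ≤ 2π in polar coordinates, where x = r cos(θ), y = r sin(θ), and dA = r dr dθ.

Under the substitution, the integrand becomes 13/(r^2 + 1), so

    ∬_D (13/(x^2 + y^2 + 1)) dA = ∫_{0}^{2π} ∫_{0}^{7} (13/(r^2 + 1)) · r dr dθ.

Inner integral (in r): ∫_{0}^{7} (13/(r^2 + 1)) · r dr = 13log(50)/2.

Outer integral (in θ): ∫_{0}^{2π} (13log(50)/2) dθ = 13π log(50).

Therefore ∬_D (13/(x^2 + y^2 + 1)) dA = 13π log(50).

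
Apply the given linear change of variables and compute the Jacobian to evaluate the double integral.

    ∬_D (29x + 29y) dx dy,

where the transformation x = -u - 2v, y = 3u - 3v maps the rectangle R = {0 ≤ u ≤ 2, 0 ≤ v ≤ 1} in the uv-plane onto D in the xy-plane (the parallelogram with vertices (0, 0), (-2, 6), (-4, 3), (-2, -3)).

Compute the Jacobian determinant of (x, y) with respect to (u, v):

    ∂(x,y)/∂(u,v) = | -1  -2 | = (-1)(-3) - (-2)(3) = 9.
                   | 3  -3 |

Its absolute value is |J| = 9 (the area scaling factor).

Substituting x = -u - 2v, y = 3u - 3v into the integrand,

    29x + 29y → 58u - 145v,

so the integral becomes

    ∬_R (58u - 145v) · |J| du dv = ∫_0^2 ∫_0^1 (522u - 1305v) dv du.

Inner (v): 522u - 1305/2.
Outer (u): -261.

Therefore ∬_D (29x + 29y) dx dy = -261.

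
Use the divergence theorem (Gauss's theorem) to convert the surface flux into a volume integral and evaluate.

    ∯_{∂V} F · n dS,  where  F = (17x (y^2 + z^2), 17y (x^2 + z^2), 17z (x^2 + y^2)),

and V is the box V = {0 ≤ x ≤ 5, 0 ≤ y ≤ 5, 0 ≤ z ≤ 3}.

By the divergence theorem,

    ∯_{∂V} F · n dS = ∭_V (∇ · F) dV.

Compute the divergence:
    ∇ · F = ∂F_x/∂x + ∂F_y/∂y + ∂F_z/∂z = 17y^2 + 17z^2 + 17x^2 + 17z^2 + 17x^2 + 17y^2 = 34x^2 + 34y^2 + 34z^2.

V is a rectangular box, so dV = dx dy dz with 0 ≤ x ≤ 5, 0 ≤ y ≤ 5, 0 ≤ z ≤ 3.

Integrate (34x^2 + 34y^2 + 34z^2) over V as an iterated integral:

    ∭_V (∇·F) dV = ∫_0^{5} ∫_0^{5} ∫_0^{3} (34x^2 + 34y^2 + 34z^2) dz dy dx.

Inner (z from 0 to 3): 102x^2 + 102y^2 + 306.
Middle (y from 0 to 5): 510x^2 + 5780.
Outer (x from 0 to 5): 50150.

Therefore ∯_{∂V} F · n dS = 50150.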